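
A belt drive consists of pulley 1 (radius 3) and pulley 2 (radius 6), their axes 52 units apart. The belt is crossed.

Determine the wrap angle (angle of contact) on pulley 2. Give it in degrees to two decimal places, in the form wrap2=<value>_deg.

crossed belt: β = asin((r1+r2)/C) = asin(9/52) = 9.9668°
wrap1 = wrap2 = π + 2β = 199.9335°

wrap2=199.93_deg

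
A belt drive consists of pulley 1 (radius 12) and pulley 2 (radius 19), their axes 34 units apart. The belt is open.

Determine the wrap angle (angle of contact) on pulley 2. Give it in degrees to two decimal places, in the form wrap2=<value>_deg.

wrap2=203.76_deg

open belt: β = asin((r2−r1)/C) = asin(7/34) = 11.8812°
wrap1 = π − 2β = 156.2377°
wrap2 = π + 2β = 203.7623°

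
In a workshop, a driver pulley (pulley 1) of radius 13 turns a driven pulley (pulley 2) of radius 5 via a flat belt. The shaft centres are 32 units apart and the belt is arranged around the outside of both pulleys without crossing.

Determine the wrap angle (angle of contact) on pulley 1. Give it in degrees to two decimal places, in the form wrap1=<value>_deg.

open belt: β = asin((r2−r1)/C) = asin(-8/32) = -14.4775°
wrap1 = π − 2β = 208.9550°
wrap2 = π + 2β = 151.0450°

wrap1=208.96_deg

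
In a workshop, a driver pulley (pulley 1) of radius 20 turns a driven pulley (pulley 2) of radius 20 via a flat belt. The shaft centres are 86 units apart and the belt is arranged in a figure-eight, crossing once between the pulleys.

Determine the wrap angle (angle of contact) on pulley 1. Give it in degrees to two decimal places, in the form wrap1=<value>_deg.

wrap1=235.44_deg

crossed belt: β = asin((r1+r2)/C) = asin(40/86) = 27.7177°
wrap1 = wrap2 = π + 2β = 235.4355°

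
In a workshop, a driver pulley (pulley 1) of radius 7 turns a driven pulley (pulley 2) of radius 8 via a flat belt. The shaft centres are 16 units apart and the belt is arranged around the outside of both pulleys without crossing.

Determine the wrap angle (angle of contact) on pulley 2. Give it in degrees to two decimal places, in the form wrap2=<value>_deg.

open belt: β = asin((r2−r1)/C) = asin(1/16) = 3.5833°
wrap1 = π − 2β = 172.8334°
wrap2 = π + 2β = 187.1666°

wrap2=187.17_deg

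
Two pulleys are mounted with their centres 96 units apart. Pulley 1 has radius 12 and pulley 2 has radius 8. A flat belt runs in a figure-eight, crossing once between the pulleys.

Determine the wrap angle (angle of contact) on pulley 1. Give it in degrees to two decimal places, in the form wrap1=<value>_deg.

crossed belt: β = asin((r1+r2)/C) = asin(20/96) = 12.0247°
wrap1 = wrap2 = π + 2β = 204.0494°

wrap1=204.05_deg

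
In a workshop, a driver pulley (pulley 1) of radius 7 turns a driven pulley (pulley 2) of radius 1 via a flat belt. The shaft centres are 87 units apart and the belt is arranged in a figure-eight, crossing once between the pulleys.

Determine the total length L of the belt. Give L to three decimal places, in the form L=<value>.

crossed belt: β = asin((r1+r2)/C) = asin(8/87) = 5.2760°
wrap1 = wrap2 = π + 2β = 190.5521°
tangent length = C·cosβ = 86.6314
L = (r1+r2)·wrap + 2·C·cosβ = 8·3.3258 + 2·86.6314 = 199.8689

L=199.869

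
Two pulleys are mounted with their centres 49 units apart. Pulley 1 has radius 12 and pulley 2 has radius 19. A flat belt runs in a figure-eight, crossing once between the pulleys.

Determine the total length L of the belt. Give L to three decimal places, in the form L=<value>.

crossed belt: β = asin((r1+r2)/C) = asin(31/49) = 39.2461°
wrap1 = wrap2 = π + 2β = 258.4923°
tangent length = C·cosβ = 37.9473
L = (r1+r2)·wrap + 2·C·cosβ = 31·4.5115 + 2·37.9473 = 215.7524

L=215.752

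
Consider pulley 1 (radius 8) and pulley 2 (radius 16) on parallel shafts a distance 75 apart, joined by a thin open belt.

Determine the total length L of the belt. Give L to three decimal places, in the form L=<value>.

L=226.252

open belt: β = asin((r2−r1)/C) = asin(8/75) = 6.1232°
wrap1 = π − 2β = 167.7536°
wrap2 = π + 2β = 192.2464°
tangent length = C·cosβ = 74.5721
L = r1·wrap1 + r2·wrap2 + 2·C·cosβ = 8·2.9279 + 16·3.3553 + 2·74.5721 = 226.2524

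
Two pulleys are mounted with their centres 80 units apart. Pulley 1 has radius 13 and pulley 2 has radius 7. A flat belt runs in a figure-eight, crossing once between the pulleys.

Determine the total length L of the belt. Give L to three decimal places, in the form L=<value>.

crossed belt: β = asin((r1+r2)/C) = asin(20/80) = 14.4775°
wrap1 = wrap2 = π + 2β = 208.9550°
tangent length = C·cosβ = 77.4597
L = (r1+r2)·wrap + 2·C·cosβ = 20·3.6470 + 2·77.4597 = 227.8584

L=227.858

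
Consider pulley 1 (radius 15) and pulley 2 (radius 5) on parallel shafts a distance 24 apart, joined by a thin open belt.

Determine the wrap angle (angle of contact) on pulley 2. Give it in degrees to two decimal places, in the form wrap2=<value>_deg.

open belt: β = asin((r2−r1)/C) = asin(-10/24) = -24.6243°
wrap1 = π − 2β = 229.2486°
wrap2 = π + 2β = 130.7514°

wrap2=130.75_deg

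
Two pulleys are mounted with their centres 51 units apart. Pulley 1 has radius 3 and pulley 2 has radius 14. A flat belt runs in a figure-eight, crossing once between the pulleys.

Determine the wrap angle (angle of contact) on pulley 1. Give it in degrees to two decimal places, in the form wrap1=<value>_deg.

wrap1=218.94_deg

crossed belt: β = asin((r1+r2)/C) = asin(17/51) = 19.4712°
wrap1 = wrap2 = π + 2β = 218.9424°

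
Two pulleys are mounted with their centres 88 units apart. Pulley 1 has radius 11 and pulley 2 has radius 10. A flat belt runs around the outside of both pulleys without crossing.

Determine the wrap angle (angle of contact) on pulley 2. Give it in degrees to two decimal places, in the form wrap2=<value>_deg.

wrap2=178.70_deg

open belt: β = asin((r2−r1)/C) = asin(-1/88) = -0.6511°
wrap1 = π − 2β = 181.3022°
wrap2 = π + 2β = 178.6978°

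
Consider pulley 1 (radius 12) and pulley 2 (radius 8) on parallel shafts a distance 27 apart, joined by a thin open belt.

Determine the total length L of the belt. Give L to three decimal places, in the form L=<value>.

open belt: β = asin((r2−r1)/C) = asin(-4/27) = -8.5196°
wrap1 = π − 2β = 197.0392°
wrap2 = π + 2β = 162.9608°
tangent length = C·cosβ = 26.7021
L = r1·wrap1 + r2·wrap2 + 2·C·cosβ = 12·3.4390 + 8·2.8442 + 2·26.7021 = 117.4255

L=117.426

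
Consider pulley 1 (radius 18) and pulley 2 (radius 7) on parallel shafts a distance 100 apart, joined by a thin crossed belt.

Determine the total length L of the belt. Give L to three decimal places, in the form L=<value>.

L=284.823

crossed belt: β = asin((r1+r2)/C) = asin(25/100) = 14.4775°
wrap1 = wrap2 = π + 2β = 208.9550°
tangent length = C·cosβ = 96.8246
L = (r1+r2)·wrap + 2·C·cosβ = 25·3.6470 + 2·96.8246 = 284.8230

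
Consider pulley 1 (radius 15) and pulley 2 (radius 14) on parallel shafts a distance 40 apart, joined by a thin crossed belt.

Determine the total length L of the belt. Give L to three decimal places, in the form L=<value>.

crossed belt: β = asin((r1+r2)/C) = asin(29/40) = 46.4688°
wrap1 = wrap2 = π + 2β = 272.9377°
tangent length = C·cosβ = 27.5500
L = (r1+r2)·wrap + 2·C·cosβ = 29·4.7637 + 2·27.5500 = 193.2461

L=193.246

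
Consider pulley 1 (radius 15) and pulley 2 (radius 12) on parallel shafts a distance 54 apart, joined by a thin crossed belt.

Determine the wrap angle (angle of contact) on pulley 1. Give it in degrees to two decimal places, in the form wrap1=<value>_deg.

crossed belt: β = asin((r1+r2)/C) = asin(27/54) = 30.0000°
wrap1 = wrap2 = π + 2β = 240.0000°

wrap1=240.00_deg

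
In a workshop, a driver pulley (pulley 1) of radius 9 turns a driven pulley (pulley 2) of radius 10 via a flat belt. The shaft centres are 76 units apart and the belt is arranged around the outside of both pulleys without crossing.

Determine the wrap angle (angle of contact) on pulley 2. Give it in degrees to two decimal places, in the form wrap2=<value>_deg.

wrap2=181.51_deg

open belt: β = asin((r2−r1)/C) = asin(1/76) = 0.7539°
wrap1 = π − 2β = 178.4922°
wrap2 = π + 2β = 181.5078°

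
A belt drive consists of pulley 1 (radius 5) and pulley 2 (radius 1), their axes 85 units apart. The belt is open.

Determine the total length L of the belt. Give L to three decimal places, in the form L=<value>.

open belt: β = asin((r2−r1)/C) = asin(-4/85) = -2.6973°
wrap1 = π − 2β = 185.3945°
wrap2 = π + 2β = 174.6055°
tangent length = C·cosβ = 84.9058
L = r1·wrap1 + r2·wrap2 + 2·C·cosβ = 5·3.2357 + 1·3.0474 + 2·84.9058 = 189.0378

L=189.038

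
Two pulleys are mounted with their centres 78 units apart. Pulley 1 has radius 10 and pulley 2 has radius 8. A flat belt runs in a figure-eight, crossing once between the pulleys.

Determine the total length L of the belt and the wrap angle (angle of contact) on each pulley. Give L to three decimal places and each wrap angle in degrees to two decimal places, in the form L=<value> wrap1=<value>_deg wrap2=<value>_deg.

L=216.721 wrap1=206.68_deg wrap2=206.68_deg

crossed belt: β = asin((r1+r2)/C) = asin(18/78) = 13.3424°
wrap1 = wrap2 = π + 2β = 206.6847°
tangent length = C·cosβ = 75.8947
L = (r1+r2)·wrap + 2·C·cosβ = 18·3.6073 + 2·75.8947 = 216.7212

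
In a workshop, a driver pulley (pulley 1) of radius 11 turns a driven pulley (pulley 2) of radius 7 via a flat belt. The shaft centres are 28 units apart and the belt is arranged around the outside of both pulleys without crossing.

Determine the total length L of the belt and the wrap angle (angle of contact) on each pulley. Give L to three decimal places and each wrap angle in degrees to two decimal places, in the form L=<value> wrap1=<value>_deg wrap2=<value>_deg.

L=113.121 wrap1=196.43_deg wrap2=163.57_deg

open belt: β = asin((r2−r1)/C) = asin(-4/28) = -8.2132°
wrap1 = π − 2β = 196.4264°
wrap2 = π + 2β = 163.5736°
tangent length = C·cosβ = 27.7128
L = r1·wrap1 + r2·wrap2 + 2·C·cosβ = 11·3.4283 + 7·2.8549 + 2·27.7128 = 113.1211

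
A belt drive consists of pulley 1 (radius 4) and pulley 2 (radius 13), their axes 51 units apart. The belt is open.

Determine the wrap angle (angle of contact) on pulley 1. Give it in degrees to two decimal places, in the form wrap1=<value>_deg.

wrap1=159.67_deg

open belt: β = asin((r2−r1)/C) = asin(9/51) = 10.1642°
wrap1 = π − 2β = 159.6715°
wrap2 = π + 2β = 200.3285°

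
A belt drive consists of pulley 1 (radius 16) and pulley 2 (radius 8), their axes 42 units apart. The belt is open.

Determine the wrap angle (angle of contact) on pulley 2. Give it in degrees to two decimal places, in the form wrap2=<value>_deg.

open belt: β = asin((r2−r1)/C) = asin(-8/42) = -10.9806°
wrap1 = π − 2β = 201.9612°
wrap2 = π + 2β = 158.0388°

wrap2=158.04_deg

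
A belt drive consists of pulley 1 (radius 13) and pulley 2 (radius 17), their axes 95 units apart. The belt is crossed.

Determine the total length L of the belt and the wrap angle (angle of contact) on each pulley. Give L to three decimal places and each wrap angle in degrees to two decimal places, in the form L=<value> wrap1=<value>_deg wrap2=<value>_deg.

L=293.803 wrap1=216.82_deg wrap2=216.82_deg

crossed belt: β = asin((r1+r2)/C) = asin(30/95) = 18.4085°
wrap1 = wrap2 = π + 2β = 216.8170°
tangent length = C·cosβ = 90.1388
L = (r1+r2)·wrap + 2·C·cosβ = 30·3.7842 + 2·90.1388 = 293.8027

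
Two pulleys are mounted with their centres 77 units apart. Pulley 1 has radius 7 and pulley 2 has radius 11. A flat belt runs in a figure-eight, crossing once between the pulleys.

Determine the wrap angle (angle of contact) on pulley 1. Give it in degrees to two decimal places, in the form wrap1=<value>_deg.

crossed belt: β = asin((r1+r2)/C) = asin(18/77) = 13.5189°
wrap1 = wrap2 = π + 2β = 207.0378°

wrap1=207.04_deg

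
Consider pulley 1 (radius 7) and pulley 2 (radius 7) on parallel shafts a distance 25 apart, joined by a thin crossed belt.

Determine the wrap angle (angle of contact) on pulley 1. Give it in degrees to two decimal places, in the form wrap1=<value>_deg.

wrap1=248.11_deg

crossed belt: β = asin((r1+r2)/C) = asin(14/25) = 34.0558°
wrap1 = wrap2 = π + 2β = 248.1116°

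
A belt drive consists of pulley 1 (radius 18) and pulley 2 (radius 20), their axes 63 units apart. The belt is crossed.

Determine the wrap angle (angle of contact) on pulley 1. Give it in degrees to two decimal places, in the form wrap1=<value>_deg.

crossed belt: β = asin((r1+r2)/C) = asin(38/63) = 37.0976°
wrap1 = wrap2 = π + 2β = 254.1952°

wrap1=254.20_deg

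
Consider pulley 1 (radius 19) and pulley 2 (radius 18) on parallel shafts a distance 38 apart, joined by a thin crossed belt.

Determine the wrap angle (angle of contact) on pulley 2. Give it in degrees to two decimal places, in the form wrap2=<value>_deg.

crossed belt: β = asin((r1+r2)/C) = asin(37/38) = 76.8264°
wrap1 = wrap2 = π + 2β = 333.6529°

wrap2=333.65_deg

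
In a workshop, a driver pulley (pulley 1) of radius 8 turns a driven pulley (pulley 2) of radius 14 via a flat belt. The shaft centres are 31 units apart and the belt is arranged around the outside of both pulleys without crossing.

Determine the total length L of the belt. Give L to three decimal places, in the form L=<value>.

L=132.280

open belt: β = asin((r2−r1)/C) = asin(6/31) = 11.1599°
wrap1 = π − 2β = 157.6801°
wrap2 = π + 2β = 202.3199°
tangent length = C·cosβ = 30.4138
L = r1·wrap1 + r2·wrap2 + 2·C·cosβ = 8·2.7520 + 14·3.5311 + 2·30.4138 = 132.2800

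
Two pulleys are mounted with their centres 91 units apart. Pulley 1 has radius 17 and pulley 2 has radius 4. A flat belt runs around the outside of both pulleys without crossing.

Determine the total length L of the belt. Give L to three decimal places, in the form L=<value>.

open belt: β = asin((r2−r1)/C) = asin(-13/91) = -8.2132°
wrap1 = π − 2β = 196.4264°
wrap2 = π + 2β = 163.5736°
tangent length = C·cosβ = 90.0666
L = r1·wrap1 + r2·wrap2 + 2·C·cosβ = 17·3.4283 + 4·2.8549 + 2·90.0666 = 249.8338

L=249.834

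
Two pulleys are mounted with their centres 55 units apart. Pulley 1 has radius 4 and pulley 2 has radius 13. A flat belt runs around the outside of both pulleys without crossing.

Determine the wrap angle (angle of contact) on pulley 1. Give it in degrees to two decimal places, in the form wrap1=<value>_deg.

open belt: β = asin((r2−r1)/C) = asin(9/55) = 9.4180°
wrap1 = π − 2β = 161.1639°
wrap2 = π + 2β = 198.8361°

wrap1=161.16_deg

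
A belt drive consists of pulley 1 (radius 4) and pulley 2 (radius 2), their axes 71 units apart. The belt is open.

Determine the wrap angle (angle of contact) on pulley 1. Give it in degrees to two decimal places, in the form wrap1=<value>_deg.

wrap1=183.23_deg

open belt: β = asin((r2−r1)/C) = asin(-2/71) = -1.6142°
wrap1 = π − 2β = 183.2284°
wrap2 = π + 2β = 176.7716°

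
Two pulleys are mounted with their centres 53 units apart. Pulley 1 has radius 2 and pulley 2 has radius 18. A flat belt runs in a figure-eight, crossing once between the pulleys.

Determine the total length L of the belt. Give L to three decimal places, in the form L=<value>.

crossed belt: β = asin((r1+r2)/C) = asin(20/53) = 22.1702°
wrap1 = wrap2 = π + 2β = 224.3403°
tangent length = C·cosβ = 49.0816
L = (r1+r2)·wrap + 2·C·cosβ = 20·3.9155 + 2·49.0816 = 176.4727

L=176.473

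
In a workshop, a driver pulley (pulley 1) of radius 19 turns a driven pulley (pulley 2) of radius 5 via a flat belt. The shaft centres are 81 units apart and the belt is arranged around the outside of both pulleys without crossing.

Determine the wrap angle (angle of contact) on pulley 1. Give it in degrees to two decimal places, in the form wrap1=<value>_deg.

open belt: β = asin((r2−r1)/C) = asin(-14/81) = -9.9530°
wrap1 = π − 2β = 199.9059°
wrap2 = π + 2β = 160.0941°

wrap1=199.91_deg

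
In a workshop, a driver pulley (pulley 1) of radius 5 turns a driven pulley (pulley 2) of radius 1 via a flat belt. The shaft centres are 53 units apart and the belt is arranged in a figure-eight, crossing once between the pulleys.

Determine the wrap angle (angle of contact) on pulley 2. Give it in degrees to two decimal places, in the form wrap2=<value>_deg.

crossed belt: β = asin((r1+r2)/C) = asin(6/53) = 6.5002°
wrap1 = wrap2 = π + 2β = 193.0005°

wrap2=193.00_deg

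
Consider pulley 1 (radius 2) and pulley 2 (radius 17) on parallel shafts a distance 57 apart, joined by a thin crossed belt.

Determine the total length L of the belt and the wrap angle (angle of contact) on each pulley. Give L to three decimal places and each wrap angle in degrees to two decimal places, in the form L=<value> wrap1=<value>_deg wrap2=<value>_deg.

crossed belt: β = asin((r1+r2)/C) = asin(19/57) = 19.4712°
wrap1 = wrap2 = π + 2β = 218.9424°
tangent length = C·cosβ = 53.7401
L = (r1+r2)·wrap + 2·C·cosβ = 19·3.8213 + 2·53.7401 = 180.0843

L=180.084 wrap1=218.94_deg wrap2=218.94_deg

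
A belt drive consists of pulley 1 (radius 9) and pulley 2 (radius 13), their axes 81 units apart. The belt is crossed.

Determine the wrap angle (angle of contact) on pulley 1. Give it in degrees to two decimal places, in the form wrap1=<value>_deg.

wrap1=211.52_deg

crossed belt: β = asin((r1+r2)/C) = asin(22/81) = 15.7598°
wrap1 = wrap2 = π + 2β = 211.5196°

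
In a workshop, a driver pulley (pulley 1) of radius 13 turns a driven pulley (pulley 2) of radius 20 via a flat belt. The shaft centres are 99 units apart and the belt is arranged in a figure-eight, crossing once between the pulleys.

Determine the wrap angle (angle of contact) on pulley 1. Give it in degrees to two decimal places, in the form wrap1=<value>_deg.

crossed belt: β = asin((r1+r2)/C) = asin(33/99) = 19.4712°
wrap1 = wrap2 = π + 2β = 218.9424°

wrap1=218.94_deg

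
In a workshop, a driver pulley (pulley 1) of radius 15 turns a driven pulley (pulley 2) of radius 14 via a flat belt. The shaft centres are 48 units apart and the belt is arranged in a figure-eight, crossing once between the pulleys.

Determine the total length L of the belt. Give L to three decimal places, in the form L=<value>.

L=205.230

crossed belt: β = asin((r1+r2)/C) = asin(29/48) = 37.1689°
wrap1 = wrap2 = π + 2β = 254.3378°
tangent length = C·cosβ = 38.2492
L = (r1+r2)·wrap + 2·C·cosβ = 29·4.4390 + 2·38.2492 = 205.2303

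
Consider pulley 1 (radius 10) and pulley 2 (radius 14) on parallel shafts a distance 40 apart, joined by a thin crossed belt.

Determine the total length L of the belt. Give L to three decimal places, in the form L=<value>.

L=170.286

crossed belt: β = asin((r1+r2)/C) = asin(24/40) = 36.8699°
wrap1 = wrap2 = π + 2β = 253.7398°
tangent length = C·cosβ = 32.0000
L = (r1+r2)·wrap + 2·C·cosβ = 24·4.4286 + 2·32.0000 = 170.2863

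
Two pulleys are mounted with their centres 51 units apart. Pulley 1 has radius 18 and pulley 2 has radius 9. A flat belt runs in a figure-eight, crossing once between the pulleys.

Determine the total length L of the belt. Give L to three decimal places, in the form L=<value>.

crossed belt: β = asin((r1+r2)/C) = asin(27/51) = 31.9657°
wrap1 = wrap2 = π + 2β = 243.9314°
tangent length = C·cosβ = 43.2666
L = (r1+r2)·wrap + 2·C·cosβ = 27·4.2574 + 2·43.2666 = 201.4832

L=201.483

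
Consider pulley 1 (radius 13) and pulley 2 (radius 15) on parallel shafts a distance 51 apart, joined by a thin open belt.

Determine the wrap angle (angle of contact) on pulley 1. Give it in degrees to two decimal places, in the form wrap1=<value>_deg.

wrap1=175.51_deg

open belt: β = asin((r2−r1)/C) = asin(2/51) = 2.2475°
wrap1 = π − 2β = 175.5051°
wrap2 = π + 2β = 184.4949°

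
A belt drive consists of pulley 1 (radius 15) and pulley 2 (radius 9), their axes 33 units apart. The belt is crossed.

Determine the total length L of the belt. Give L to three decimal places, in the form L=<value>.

L=159.786

crossed belt: β = asin((r1+r2)/C) = asin(24/33) = 46.6582°
wrap1 = wrap2 = π + 2β = 273.3165°
tangent length = C·cosβ = 22.6495
L = (r1+r2)·wrap + 2·C·cosβ = 24·4.7703 + 2·22.6495 = 159.7855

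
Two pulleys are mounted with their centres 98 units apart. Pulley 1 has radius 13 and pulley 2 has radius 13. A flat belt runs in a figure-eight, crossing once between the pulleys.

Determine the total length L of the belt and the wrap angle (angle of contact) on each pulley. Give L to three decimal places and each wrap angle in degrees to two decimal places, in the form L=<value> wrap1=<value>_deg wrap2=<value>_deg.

L=284.621 wrap1=210.77_deg wrap2=210.77_deg

crossed belt: β = asin((r1+r2)/C) = asin(26/98) = 15.3851°
wrap1 = wrap2 = π + 2β = 210.7703°
tangent length = C·cosβ = 94.4881
L = (r1+r2)·wrap + 2·C·cosβ = 26·3.6786 + 2·94.4881 = 284.6207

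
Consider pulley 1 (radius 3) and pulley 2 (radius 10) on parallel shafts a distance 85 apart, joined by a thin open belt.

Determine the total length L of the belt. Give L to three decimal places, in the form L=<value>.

open belt: β = asin((r2−r1)/C) = asin(7/85) = 4.7238°
wrap1 = π − 2β = 170.5523°
wrap2 = π + 2β = 189.4477°
tangent length = C·cosβ = 84.7113
L = r1·wrap1 + r2·wrap2 + 2·C·cosβ = 3·2.9767 + 10·3.3065 + 2·84.7113 = 211.4175

L=211.418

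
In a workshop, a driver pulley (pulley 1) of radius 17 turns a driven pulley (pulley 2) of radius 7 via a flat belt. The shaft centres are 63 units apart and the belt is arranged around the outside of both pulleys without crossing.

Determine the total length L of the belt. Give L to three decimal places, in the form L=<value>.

L=202.989

open belt: β = asin((r2−r1)/C) = asin(-10/63) = -9.1332°
wrap1 = π − 2β = 198.2664°
wrap2 = π + 2β = 161.7336°
tangent length = C·cosβ = 62.2013
L = r1·wrap1 + r2·wrap2 + 2·C·cosβ = 17·3.4604 + 7·2.8228 + 2·62.2013 = 202.9889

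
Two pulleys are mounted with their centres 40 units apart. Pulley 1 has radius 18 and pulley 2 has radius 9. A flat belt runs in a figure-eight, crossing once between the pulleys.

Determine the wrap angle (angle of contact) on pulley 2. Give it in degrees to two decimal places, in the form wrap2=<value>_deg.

crossed belt: β = asin((r1+r2)/C) = asin(27/40) = 42.4542°
wrap1 = wrap2 = π + 2β = 264.9083°

wrap2=264.91_deg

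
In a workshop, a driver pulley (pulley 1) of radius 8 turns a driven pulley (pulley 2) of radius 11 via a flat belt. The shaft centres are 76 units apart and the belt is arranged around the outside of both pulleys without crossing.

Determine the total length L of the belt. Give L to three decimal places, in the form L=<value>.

open belt: β = asin((r2−r1)/C) = asin(3/76) = 2.2623°
wrap1 = π − 2β = 175.4755°
wrap2 = π + 2β = 184.5245°
tangent length = C·cosβ = 75.9408
L = r1·wrap1 + r2·wrap2 + 2·C·cosβ = 8·3.0626 + 11·3.2206 + 2·75.9408 = 211.8087

L=211.809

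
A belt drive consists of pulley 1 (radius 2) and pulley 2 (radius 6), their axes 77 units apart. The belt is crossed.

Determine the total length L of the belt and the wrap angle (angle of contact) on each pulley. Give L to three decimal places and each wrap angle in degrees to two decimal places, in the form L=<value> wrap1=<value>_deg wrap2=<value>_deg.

L=179.965 wrap1=191.93_deg wrap2=191.93_deg

crossed belt: β = asin((r1+r2)/C) = asin(8/77) = 5.9636°
wrap1 = wrap2 = π + 2β = 191.9271°
tangent length = C·cosβ = 76.5833
L = (r1+r2)·wrap + 2·C·cosβ = 8·3.3498 + 2·76.5833 = 179.9647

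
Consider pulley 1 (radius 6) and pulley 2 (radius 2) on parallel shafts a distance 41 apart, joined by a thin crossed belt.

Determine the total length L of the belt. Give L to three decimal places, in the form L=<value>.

L=108.699

crossed belt: β = asin((r1+r2)/C) = asin(8/41) = 11.2518°
wrap1 = wrap2 = π + 2β = 202.5037°
tangent length = C·cosβ = 40.2119
L = (r1+r2)·wrap + 2·C·cosβ = 8·3.5344 + 2·40.2119 = 108.6987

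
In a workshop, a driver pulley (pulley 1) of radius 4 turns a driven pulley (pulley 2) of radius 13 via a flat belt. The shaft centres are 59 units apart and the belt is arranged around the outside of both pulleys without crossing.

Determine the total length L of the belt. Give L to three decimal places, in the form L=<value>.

L=172.783

open belt: β = asin((r2−r1)/C) = asin(9/59) = 8.7743°
wrap1 = π − 2β = 162.4514°
wrap2 = π + 2β = 197.5486°
tangent length = C·cosβ = 58.3095
L = r1·wrap1 + r2·wrap2 + 2·C·cosβ = 4·2.8353 + 13·3.4479 + 2·58.3095 = 172.7826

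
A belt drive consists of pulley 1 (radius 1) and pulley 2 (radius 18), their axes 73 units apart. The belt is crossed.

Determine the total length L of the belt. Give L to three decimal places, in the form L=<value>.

crossed belt: β = asin((r1+r2)/C) = asin(19/73) = 15.0863°
wrap1 = wrap2 = π + 2β = 210.1726°
tangent length = C·cosβ = 70.4840
L = (r1+r2)·wrap + 2·C·cosβ = 19·3.6682 + 2·70.4840 = 210.6640

L=210.664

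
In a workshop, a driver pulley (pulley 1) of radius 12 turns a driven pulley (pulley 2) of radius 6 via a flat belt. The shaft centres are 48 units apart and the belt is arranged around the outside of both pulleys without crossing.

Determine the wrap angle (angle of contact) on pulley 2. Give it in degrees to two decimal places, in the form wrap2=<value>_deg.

wrap2=165.64_deg

open belt: β = asin((r2−r1)/C) = asin(-6/48) = -7.1808°
wrap1 = π − 2β = 194.3615°
wrap2 = π + 2β = 165.6385°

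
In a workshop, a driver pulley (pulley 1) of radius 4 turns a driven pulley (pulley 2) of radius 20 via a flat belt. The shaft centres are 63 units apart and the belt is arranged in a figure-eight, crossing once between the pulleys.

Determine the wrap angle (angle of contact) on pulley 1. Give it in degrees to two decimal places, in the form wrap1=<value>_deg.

wrap1=224.79_deg

crossed belt: β = asin((r1+r2)/C) = asin(24/63) = 22.3927°
wrap1 = wrap2 = π + 2β = 224.7854°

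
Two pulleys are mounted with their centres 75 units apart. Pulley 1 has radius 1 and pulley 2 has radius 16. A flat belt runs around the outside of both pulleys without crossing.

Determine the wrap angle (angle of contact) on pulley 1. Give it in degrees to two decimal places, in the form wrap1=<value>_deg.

wrap1=156.93_deg

open belt: β = asin((r2−r1)/C) = asin(15/75) = 11.5370°
wrap1 = π − 2β = 156.9261°
wrap2 = π + 2β = 203.0739°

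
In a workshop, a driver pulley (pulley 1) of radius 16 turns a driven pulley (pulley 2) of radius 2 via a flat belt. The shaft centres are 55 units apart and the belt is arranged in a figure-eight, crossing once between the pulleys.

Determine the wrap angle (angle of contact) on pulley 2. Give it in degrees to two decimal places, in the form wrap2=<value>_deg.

crossed belt: β = asin((r1+r2)/C) = asin(18/55) = 19.1033°
wrap1 = wrap2 = π + 2β = 218.2066°

wrap2=218.21_deg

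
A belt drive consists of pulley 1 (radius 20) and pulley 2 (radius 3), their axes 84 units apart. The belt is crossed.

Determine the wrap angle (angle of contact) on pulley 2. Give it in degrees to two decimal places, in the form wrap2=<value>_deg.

crossed belt: β = asin((r1+r2)/C) = asin(23/84) = 15.8911°
wrap1 = wrap2 = π + 2β = 211.7822°

wrap2=211.78_deg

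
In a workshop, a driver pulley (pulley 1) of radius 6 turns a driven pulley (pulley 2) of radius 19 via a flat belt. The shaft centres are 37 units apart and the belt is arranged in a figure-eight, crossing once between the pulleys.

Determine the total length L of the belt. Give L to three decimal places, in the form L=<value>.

L=170.187

crossed belt: β = asin((r1+r2)/C) = asin(25/37) = 42.5066°
wrap1 = wrap2 = π + 2β = 265.0133°
tangent length = C·cosβ = 27.2764
L = (r1+r2)·wrap + 2·C·cosβ = 25·4.6254 + 2·27.2764 = 170.1866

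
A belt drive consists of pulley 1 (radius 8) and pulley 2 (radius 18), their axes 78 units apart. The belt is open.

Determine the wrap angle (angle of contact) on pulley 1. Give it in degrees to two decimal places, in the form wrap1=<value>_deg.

open belt: β = asin((r2−r1)/C) = asin(10/78) = 7.3659°
wrap1 = π − 2β = 165.2682°
wrap2 = π + 2β = 194.7318°

wrap1=165.27_deg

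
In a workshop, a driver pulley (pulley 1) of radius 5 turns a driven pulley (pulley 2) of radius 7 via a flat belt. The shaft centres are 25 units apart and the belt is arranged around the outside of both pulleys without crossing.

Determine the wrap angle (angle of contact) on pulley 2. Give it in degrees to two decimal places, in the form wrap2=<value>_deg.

open belt: β = asin((r2−r1)/C) = asin(2/25) = 4.5886°
wrap1 = π − 2β = 170.8229°
wrap2 = π + 2β = 189.1771°

wrap2=189.18_deg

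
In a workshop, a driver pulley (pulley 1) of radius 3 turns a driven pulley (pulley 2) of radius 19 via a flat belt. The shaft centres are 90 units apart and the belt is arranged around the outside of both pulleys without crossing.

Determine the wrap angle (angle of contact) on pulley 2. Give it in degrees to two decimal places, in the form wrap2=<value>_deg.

open belt: β = asin((r2−r1)/C) = asin(16/90) = 10.2403°
wrap1 = π − 2β = 159.5193°
wrap2 = π + 2β = 200.4807°

wrap2=200.48_deg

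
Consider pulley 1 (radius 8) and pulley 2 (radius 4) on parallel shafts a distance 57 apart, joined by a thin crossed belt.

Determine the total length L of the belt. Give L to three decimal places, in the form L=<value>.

L=154.235

crossed belt: β = asin((r1+r2)/C) = asin(12/57) = 12.1532°
wrap1 = wrap2 = π + 2β = 204.3064°
tangent length = C·cosβ = 55.7225
L = (r1+r2)·wrap + 2·C·cosβ = 12·3.5658 + 2·55.7225 = 154.2349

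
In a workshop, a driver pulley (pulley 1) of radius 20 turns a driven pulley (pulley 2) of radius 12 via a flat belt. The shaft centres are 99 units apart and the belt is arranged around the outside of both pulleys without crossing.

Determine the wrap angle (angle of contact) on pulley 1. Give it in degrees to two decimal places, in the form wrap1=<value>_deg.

open belt: β = asin((r2−r1)/C) = asin(-8/99) = -4.6350°
wrap1 = π − 2β = 189.2700°
wrap2 = π + 2β = 170.7300°

wrap1=189.27_deg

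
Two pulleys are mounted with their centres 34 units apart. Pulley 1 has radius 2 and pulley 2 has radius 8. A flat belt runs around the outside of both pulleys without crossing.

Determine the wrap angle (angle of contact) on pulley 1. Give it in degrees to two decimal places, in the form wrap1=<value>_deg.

open belt: β = asin((r2−r1)/C) = asin(6/34) = 10.1642°
wrap1 = π − 2β = 159.6715°
wrap2 = π + 2β = 200.3285°

wrap1=159.67_deg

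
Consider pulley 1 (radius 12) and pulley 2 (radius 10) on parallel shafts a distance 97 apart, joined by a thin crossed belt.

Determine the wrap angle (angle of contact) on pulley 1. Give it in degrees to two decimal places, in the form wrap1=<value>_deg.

crossed belt: β = asin((r1+r2)/C) = asin(22/97) = 13.1090°
wrap1 = wrap2 = π + 2β = 206.2180°

wrap1=206.22_deg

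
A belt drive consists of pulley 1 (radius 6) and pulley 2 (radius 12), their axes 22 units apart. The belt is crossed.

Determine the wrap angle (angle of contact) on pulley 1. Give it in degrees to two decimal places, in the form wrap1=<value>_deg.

crossed belt: β = asin((r1+r2)/C) = asin(18/22) = 54.9032°
wrap1 = wrap2 = π + 2β = 289.8064°

wrap1=289.81_deg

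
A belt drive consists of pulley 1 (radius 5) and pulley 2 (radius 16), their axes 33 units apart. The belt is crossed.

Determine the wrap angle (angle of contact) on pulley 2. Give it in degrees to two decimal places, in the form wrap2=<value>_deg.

crossed belt: β = asin((r1+r2)/C) = asin(21/33) = 39.5212°
wrap1 = wrap2 = π + 2β = 259.0424°

wrap2=259.04_deg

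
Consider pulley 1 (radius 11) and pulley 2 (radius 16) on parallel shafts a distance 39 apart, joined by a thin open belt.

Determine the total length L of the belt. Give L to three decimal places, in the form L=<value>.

L=163.465

open belt: β = asin((r2−r1)/C) = asin(5/39) = 7.3659°
wrap1 = π − 2β = 165.2682°
wrap2 = π + 2β = 194.7318°
tangent length = C·cosβ = 38.6782
L = r1·wrap1 + r2·wrap2 + 2·C·cosβ = 11·2.8845 + 16·3.3987 + 2·38.6782 = 163.4649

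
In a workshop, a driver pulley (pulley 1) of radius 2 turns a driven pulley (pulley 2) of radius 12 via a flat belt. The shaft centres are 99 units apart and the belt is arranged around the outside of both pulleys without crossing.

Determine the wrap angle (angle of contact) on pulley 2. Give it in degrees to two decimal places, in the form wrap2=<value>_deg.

wrap2=191.59_deg

open belt: β = asin((r2−r1)/C) = asin(10/99) = 5.7973°
wrap1 = π − 2β = 168.4053°
wrap2 = π + 2β = 191.5947°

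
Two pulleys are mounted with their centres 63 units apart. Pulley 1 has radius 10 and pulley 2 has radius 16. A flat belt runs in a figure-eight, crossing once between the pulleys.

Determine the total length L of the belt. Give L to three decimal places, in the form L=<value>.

L=218.572

crossed belt: β = asin((r1+r2)/C) = asin(26/63) = 24.3745°
wrap1 = wrap2 = π + 2β = 228.7489°
tangent length = C·cosβ = 57.3847
L = (r1+r2)·wrap + 2·C·cosβ = 26·3.9924 + 2·57.3847 = 218.5723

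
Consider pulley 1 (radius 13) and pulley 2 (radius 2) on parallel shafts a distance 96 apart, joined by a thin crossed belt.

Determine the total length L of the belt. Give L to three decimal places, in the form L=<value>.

L=241.472

crossed belt: β = asin((r1+r2)/C) = asin(15/96) = 8.9893°
wrap1 = wrap2 = π + 2β = 197.9786°
tangent length = C·cosβ = 94.8209
L = (r1+r2)·wrap + 2·C·cosβ = 15·3.4554 + 2·94.8209 = 241.4724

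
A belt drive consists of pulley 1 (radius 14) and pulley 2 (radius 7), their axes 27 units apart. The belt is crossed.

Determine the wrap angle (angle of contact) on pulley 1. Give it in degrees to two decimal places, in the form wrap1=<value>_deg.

crossed belt: β = asin((r1+r2)/C) = asin(21/27) = 51.0576°
wrap1 = wrap2 = π + 2β = 282.1151°

wrap1=282.12_deg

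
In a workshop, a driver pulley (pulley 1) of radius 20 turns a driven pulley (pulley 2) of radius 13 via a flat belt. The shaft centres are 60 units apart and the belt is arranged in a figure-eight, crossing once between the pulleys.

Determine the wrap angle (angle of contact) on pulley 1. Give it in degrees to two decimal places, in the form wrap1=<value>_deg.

wrap1=246.73_deg

crossed belt: β = asin((r1+r2)/C) = asin(33/60) = 33.3670°
wrap1 = wrap2 = π + 2β = 246.7340°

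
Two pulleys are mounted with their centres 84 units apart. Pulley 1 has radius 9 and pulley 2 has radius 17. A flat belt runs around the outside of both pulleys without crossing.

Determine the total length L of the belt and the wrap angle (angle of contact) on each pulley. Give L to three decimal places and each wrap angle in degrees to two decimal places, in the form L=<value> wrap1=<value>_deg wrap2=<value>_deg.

L=250.444 wrap1=169.07_deg wrap2=190.93_deg

open belt: β = asin((r2−r1)/C) = asin(8/84) = 5.4650°
wrap1 = π − 2β = 169.0700°
wrap2 = π + 2β = 190.9300°
tangent length = C·cosβ = 83.6182
L = r1·wrap1 + r2·wrap2 + 2·C·cosβ = 9·2.9508 + 17·3.3324 + 2·83.6182 = 250.4439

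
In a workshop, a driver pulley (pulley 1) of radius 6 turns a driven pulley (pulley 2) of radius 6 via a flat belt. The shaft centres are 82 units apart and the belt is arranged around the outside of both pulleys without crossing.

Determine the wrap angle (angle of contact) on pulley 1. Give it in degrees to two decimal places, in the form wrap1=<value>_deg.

open belt: β = asin((r2−r1)/C) = asin(0/82) = 0.0000°
wrap1 = π − 2β = 180.0000°
wrap2 = π + 2β = 180.0000°

wrap1=180.00_deg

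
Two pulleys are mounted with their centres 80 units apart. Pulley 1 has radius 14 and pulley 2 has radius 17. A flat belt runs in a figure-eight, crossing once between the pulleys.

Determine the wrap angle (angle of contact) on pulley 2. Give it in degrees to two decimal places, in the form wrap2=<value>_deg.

wrap2=225.60_deg

crossed belt: β = asin((r1+r2)/C) = asin(31/80) = 22.7990°
wrap1 = wrap2 = π + 2β = 225.5981°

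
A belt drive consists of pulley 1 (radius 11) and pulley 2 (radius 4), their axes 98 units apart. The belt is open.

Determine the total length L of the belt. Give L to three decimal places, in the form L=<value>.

L=243.624

open belt: β = asin((r2−r1)/C) = asin(-7/98) = -4.0960°
wrap1 = π − 2β = 188.1921°
wrap2 = π + 2β = 171.8079°
tangent length = C·cosβ = 97.7497
L = r1·wrap1 + r2·wrap2 + 2·C·cosβ = 11·3.2846 + 4·2.9986 + 2·97.7497 = 243.6241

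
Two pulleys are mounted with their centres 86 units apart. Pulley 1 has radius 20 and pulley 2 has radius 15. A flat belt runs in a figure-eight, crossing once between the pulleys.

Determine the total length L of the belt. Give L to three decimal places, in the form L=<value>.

crossed belt: β = asin((r1+r2)/C) = asin(35/86) = 24.0151°
wrap1 = wrap2 = π + 2β = 228.0301°
tangent length = C·cosβ = 78.5557
L = (r1+r2)·wrap + 2·C·cosβ = 35·3.9799 + 2·78.5557 = 296.4071

L=296.407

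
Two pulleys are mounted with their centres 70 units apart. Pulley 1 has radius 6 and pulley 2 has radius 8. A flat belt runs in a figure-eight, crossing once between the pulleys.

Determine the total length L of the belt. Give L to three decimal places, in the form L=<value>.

L=186.792

crossed belt: β = asin((r1+r2)/C) = asin(14/70) = 11.5370°
wrap1 = wrap2 = π + 2β = 203.0739°
tangent length = C·cosβ = 68.5857
L = (r1+r2)·wrap + 2·C·cosβ = 14·3.5443 + 2·68.5857 = 186.7917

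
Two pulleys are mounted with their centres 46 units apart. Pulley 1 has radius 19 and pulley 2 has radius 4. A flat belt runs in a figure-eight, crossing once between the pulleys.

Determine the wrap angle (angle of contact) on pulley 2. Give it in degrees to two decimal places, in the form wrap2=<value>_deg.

wrap2=240.00_deg

crossed belt: β = asin((r1+r2)/C) = asin(23/46) = 30.0000°
wrap1 = wrap2 = π + 2β = 240.0000°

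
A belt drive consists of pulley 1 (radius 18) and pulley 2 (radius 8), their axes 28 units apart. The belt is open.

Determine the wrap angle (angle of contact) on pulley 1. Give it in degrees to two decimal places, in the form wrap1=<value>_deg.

wrap1=221.85_deg

open belt: β = asin((r2−r1)/C) = asin(-10/28) = -20.9248°
wrap1 = π − 2β = 221.8497°
wrap2 = π + 2β = 138.1503°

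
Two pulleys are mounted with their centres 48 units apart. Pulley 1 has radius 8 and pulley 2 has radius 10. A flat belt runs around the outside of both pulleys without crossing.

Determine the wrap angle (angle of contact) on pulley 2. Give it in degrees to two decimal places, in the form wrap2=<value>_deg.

wrap2=184.78_deg

open belt: β = asin((r2−r1)/C) = asin(2/48) = 2.3880°
wrap1 = π − 2β = 175.2240°
wrap2 = π + 2β = 184.7760°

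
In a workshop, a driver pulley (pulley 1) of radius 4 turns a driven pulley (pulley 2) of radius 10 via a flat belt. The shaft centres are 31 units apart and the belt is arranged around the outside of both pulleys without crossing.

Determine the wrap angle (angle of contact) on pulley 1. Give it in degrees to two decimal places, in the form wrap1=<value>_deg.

wrap1=157.68_deg

open belt: β = asin((r2−r1)/C) = asin(6/31) = 11.1599°
wrap1 = π − 2β = 157.6801°
wrap2 = π + 2β = 202.3199°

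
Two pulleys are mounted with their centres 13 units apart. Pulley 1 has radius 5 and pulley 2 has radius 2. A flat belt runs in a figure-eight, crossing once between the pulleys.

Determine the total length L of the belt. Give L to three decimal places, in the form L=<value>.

L=51.861

crossed belt: β = asin((r1+r2)/C) = asin(7/13) = 32.5790°
wrap1 = wrap2 = π + 2β = 245.1579°
tangent length = C·cosβ = 10.9545
L = (r1+r2)·wrap + 2·C·cosβ = 7·4.2788 + 2·10.9545 = 51.8606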